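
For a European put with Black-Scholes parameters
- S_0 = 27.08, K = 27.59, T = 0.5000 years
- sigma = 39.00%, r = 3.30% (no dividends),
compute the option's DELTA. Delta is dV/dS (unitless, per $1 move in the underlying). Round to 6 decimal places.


Answer: Delta = -0.448259

Derivation:
d1 = 0.1300607242; d2 = -0.1457109205
phi(d1) = 0.3955822973; exp(-qT) = 1.0000000000; exp(-rT) = 0.9836353794
N(-d1) = 0.4482591918
Delta = -exp(-qT) * N(-d1) = -1.0000000000 * 0.4482591918 = -0.448259


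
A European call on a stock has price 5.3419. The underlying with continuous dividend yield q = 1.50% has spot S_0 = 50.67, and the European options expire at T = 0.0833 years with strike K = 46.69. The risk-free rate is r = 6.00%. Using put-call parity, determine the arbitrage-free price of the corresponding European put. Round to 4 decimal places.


Put-call parity: C - P = S_0 * exp(-qT) - K * exp(-rT).
S_0 * exp(-qT) = 50.6700 * 0.99875128 = 50.60672737
K * exp(-rT) = 46.6900 * 0.99501447 = 46.45722557
P = C - S*exp(-qT) + K*exp(-rT)
P = 5.3419 - 50.60672737 + 46.45722557 = 1.1924

Answer: Put price = 1.1924


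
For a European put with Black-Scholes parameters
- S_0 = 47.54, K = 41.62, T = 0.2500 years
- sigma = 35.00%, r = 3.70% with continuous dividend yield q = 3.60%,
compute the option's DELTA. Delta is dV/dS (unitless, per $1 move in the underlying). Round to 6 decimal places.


Answer: Delta = -0.196202

Derivation:
d1 = 0.8488750912; d2 = 0.6738750912
phi(d1) = 0.2782506387; exp(-qT) = 0.9910403788; exp(-rT) = 0.9907926496
N(-d1) = 0.1979754002
Delta = -exp(-qT) * N(-d1) = -0.9910403788 * 0.1979754002 = -0.196202


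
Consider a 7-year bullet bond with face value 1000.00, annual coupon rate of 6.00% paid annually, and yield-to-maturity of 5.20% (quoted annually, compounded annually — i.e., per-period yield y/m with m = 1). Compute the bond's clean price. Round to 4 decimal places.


Answer: Price = 1045.9573

Derivation:
Coupon per period c = face * coupon_rate / m = 60.000000
Periods per year m = 1; per-period yield y/m = 0.052000
Number of cashflows N = 7
Cashflows (t years, CF_t, discount factor 1/(1+y/m)^(m*t), PV):
  t = 1.0000: CF_t = 60.000000, DF = 0.950570, PV = 57.034221
  t = 2.0000: CF_t = 60.000000, DF = 0.903584, PV = 54.215039
  t = 3.0000: CF_t = 60.000000, DF = 0.858920, PV = 51.535208
  t = 4.0000: CF_t = 60.000000, DF = 0.816464, PV = 48.987840
  t = 5.0000: CF_t = 60.000000, DF = 0.776106, PV = 46.566388
  t = 6.0000: CF_t = 60.000000, DF = 0.737744, PV = 44.264627
  t = 7.0000: CF_t = 1060.000000, DF = 0.701277, PV = 743.354007
Price P = sum_t PV_t = 1045.957329


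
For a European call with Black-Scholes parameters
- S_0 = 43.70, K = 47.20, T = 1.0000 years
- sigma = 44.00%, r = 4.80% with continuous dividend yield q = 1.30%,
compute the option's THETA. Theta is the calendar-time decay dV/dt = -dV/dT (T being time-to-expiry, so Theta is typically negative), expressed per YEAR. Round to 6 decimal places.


d1 = 0.1244413853; d2 = -0.3155586147
phi(d1) = 0.3958652662; exp(-qT) = 0.9870841350; exp(-rT) = 0.9531337871
Theta = -S*exp(-qT)*phi(d1)*sigma/(2*sqrt(T)) - r*K*exp(-rT)*N(d2) + q*S*exp(-qT)*N(d1)
N(d1) = 0.5495170964; N(d2) = 0.3761687772; sqrt(T) = 1.0000000000
Term 1 = -43.7000 * 0.9870841350 * 0.3958652662 * 0.4400 / (2 * 1.0000000000) = -3.7566928416
Term 2 = -0.0480 * 47.2000 * 0.9531337871 * 0.3761687772 = -0.8123063463
Term 3 = 0.0130 * 43.7000 * 0.9870841350 * 0.5495170964 = 0.3081485792
Theta = -3.7566928416 + (-0.8123063463) + (0.3081485792) = -4.260851

Answer: Theta = -4.260851


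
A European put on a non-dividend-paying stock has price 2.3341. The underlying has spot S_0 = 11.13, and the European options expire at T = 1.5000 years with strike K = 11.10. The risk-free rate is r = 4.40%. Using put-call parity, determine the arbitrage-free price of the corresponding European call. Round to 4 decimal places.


Put-call parity: C - P = S_0 * exp(-qT) - K * exp(-rT).
S_0 * exp(-qT) = 11.1300 * 1.00000000 = 11.13000000
K * exp(-rT) = 11.1000 * 0.93613086 = 10.39105259
C = P + S*exp(-qT) - K*exp(-rT)
C = 2.3341 + 11.13000000 - 10.39105259 = 3.0730

Answer: Call price = 3.0730


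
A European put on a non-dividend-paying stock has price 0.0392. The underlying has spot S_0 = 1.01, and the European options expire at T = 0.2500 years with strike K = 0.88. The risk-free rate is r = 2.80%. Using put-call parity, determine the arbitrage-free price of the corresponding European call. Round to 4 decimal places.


Put-call parity: C - P = S_0 * exp(-qT) - K * exp(-rT).
S_0 * exp(-qT) = 1.0100 * 1.00000000 = 1.01000000
K * exp(-rT) = 0.8800 * 0.99302444 = 0.87386151
C = P + S*exp(-qT) - K*exp(-rT)
C = 0.0392 + 1.01000000 - 0.87386151 = 0.1753

Answer: Call price = 0.1753


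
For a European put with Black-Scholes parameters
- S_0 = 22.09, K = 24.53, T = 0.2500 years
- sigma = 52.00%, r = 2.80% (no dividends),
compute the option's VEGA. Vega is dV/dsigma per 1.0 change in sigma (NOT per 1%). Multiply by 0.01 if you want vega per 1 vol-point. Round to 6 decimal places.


Answer: Vega = 4.274940

Derivation:
d1 = -0.2460455417; d2 = -0.5060455417
phi(d1) = 0.3870475453; exp(-qT) = 1.0000000000; exp(-rT) = 0.9930244429
Vega = S * exp(-qT) * phi(d1) * sqrt(T) = 22.0900 * 1.0000000000 * 0.3870475453 * 0.5000000000 = 4.274940


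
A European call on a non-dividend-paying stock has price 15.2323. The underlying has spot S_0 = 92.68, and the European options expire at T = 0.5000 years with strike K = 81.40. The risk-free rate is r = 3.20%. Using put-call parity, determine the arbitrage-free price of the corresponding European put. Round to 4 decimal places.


Put-call parity: C - P = S_0 * exp(-qT) - K * exp(-rT).
S_0 * exp(-qT) = 92.6800 * 1.00000000 = 92.68000000
K * exp(-rT) = 81.4000 * 0.98412732 = 80.10796385
P = C - S*exp(-qT) + K*exp(-rT)
P = 15.2323 - 92.68000000 + 80.10796385 = 2.6603

Answer: Put price = 2.6603


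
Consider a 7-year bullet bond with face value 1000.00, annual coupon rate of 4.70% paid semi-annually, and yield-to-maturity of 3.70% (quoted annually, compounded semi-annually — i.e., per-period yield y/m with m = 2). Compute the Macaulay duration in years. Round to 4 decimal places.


Answer: Macaulay duration = 6.0791 years

Derivation:
Coupon per period c = face * coupon_rate / m = 23.500000
Periods per year m = 2; per-period yield y/m = 0.018500
Number of cashflows N = 14
Cashflows (t years, CF_t, discount factor 1/(1+y/m)^(m*t), PV):
  t = 0.5000: CF_t = 23.500000, DF = 0.981836, PV = 23.073147
  t = 1.0000: CF_t = 23.500000, DF = 0.964002, PV = 22.654047
  t = 1.5000: CF_t = 23.500000, DF = 0.946492, PV = 22.242560
  t = 2.0000: CF_t = 23.500000, DF = 0.929300, PV = 21.838546
  t = 2.5000: CF_t = 23.500000, DF = 0.912420, PV = 21.441872
  t = 3.0000: CF_t = 23.500000, DF = 0.895847, PV = 21.052402
  t = 3.5000: CF_t = 23.500000, DF = 0.879575, PV = 20.670007
  t = 4.0000: CF_t = 23.500000, DF = 0.863598, PV = 20.294558
  t = 4.5000: CF_t = 23.500000, DF = 0.847912, PV = 19.925928
  t = 5.0000: CF_t = 23.500000, DF = 0.832510, PV = 19.563994
  t = 5.5000: CF_t = 23.500000, DF = 0.817389, PV = 19.208635
  t = 6.0000: CF_t = 23.500000, DF = 0.802542, PV = 18.859730
  t = 6.5000: CF_t = 23.500000, DF = 0.787964, PV = 18.517162
  t = 7.0000: CF_t = 1023.500000, DF = 0.773652, PV = 791.832604
Price P = sum_t PV_t = 1061.175193
Macaulay numerator sum_t t * PV_t:
  t * PV_t at t = 0.5000: 11.536573
  t * PV_t at t = 1.0000: 22.654047
  t * PV_t at t = 1.5000: 33.363839
  t * PV_t at t = 2.0000: 43.677093
  t * PV_t at t = 2.5000: 53.604680
  t * PV_t at t = 3.0000: 63.157207
  t * PV_t at t = 3.5000: 72.345025
  t * PV_t at t = 4.0000: 81.178232
  t * PV_t at t = 4.5000: 89.666677
  t * PV_t at t = 5.0000: 97.819972
  t * PV_t at t = 5.5000: 105.647490
  t * PV_t at t = 6.0000: 113.158378
  t * PV_t at t = 6.5000: 120.361554
  t * PV_t at t = 7.0000: 5542.828231
Macaulay duration D = (sum_t t * PV_t) / P = 6450.998999 / 1061.175193 = 6.079108


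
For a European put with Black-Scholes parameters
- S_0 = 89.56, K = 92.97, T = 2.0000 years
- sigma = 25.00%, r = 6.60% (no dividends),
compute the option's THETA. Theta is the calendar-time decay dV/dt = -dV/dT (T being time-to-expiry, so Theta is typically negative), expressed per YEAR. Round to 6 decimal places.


Answer: Theta = -0.367135

Derivation:
d1 = 0.4444362165; d2 = 0.0908828260
phi(d1) = 0.3614251515; exp(-qT) = 1.0000000000; exp(-rT) = 0.8763409951
Theta = -S*exp(-qT)*phi(d1)*sigma/(2*sqrt(T)) + r*K*exp(-rT)*N(-d2) - q*S*exp(-qT)*N(-d1)
N(-d1) = 0.3283636170; N(-d2) = 0.4637928483; sqrt(T) = 1.4142135624
Term 1 = -89.5600 * 1.0000000000 * 0.3614251515 * 0.2500 / (2 * 1.4142135624) = -2.8610633349
Term 2 = 0.0660 * 92.9700 * 0.8763409951 * 0.4637928483 = 2.4939281793
Term 3 = 0 (no dividend yield, q = 0)
Theta = -2.8610633349 + (2.4939281793) + (0.0000000000) = -0.367135


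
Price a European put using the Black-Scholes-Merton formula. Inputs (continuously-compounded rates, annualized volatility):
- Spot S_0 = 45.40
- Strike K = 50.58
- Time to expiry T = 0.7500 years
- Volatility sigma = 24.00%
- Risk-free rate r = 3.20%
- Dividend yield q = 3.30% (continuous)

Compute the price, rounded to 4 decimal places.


d1 = (ln(S/K) + (r - q + 0.5*sigma^2) * T) / (sigma * sqrt(T)) = -0.41951298
d2 = d1 - sigma * sqrt(T) = -0.62735908
exp(-rT) = 0.97628571; exp(-qT) = 0.97555377
P = K * exp(-rT) * N(-d2) - S_0 * exp(-qT) * N(-d1)
N(-d1) = 0.66257937; N(-d2) = 0.73478806
P = 50.5800 * 0.97628571 * 0.73478806 - 45.4000 * 0.97555377 * 0.66257937 = 6.9385

Answer: Price = 6.9385


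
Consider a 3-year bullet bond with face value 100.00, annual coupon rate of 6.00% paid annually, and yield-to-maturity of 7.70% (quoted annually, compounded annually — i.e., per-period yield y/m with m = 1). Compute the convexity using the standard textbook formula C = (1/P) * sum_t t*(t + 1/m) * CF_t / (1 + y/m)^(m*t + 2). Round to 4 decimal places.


Answer: Convexity = 9.5631

Derivation:
Coupon per period c = face * coupon_rate / m = 6.000000
Periods per year m = 1; per-period yield y/m = 0.077000
Number of cashflows N = 3
Cashflows (t years, CF_t, discount factor 1/(1+y/m)^(m*t), PV):
  t = 1.0000: CF_t = 6.000000, DF = 0.928505, PV = 5.571031
  t = 2.0000: CF_t = 6.000000, DF = 0.862122, PV = 5.172730
  t = 3.0000: CF_t = 106.000000, DF = 0.800484, PV = 84.851350
Price P = sum_t PV_t = 95.595111
Convexity numerator sum_t t*(t + 1/m) * CF_t / (1+y/m)^(m*t + 2):
  t = 1.0000: term = 9.605813
  t = 2.0000: term = 26.757140
  t = 3.0000: term = 877.826313
Convexity = (1/P) * sum = 914.189266 / 95.595111 = 9.563138


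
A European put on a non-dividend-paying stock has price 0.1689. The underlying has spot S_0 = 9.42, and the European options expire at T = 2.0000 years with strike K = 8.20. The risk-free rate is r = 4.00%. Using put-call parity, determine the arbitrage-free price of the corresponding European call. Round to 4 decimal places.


Answer: Call price = 2.0193

Derivation:
Put-call parity: C - P = S_0 * exp(-qT) - K * exp(-rT).
S_0 * exp(-qT) = 9.4200 * 1.00000000 = 9.42000000
K * exp(-rT) = 8.2000 * 0.92311635 = 7.56955404
C = P + S*exp(-qT) - K*exp(-rT)
C = 0.1689 + 9.42000000 - 7.56955404 = 2.0193


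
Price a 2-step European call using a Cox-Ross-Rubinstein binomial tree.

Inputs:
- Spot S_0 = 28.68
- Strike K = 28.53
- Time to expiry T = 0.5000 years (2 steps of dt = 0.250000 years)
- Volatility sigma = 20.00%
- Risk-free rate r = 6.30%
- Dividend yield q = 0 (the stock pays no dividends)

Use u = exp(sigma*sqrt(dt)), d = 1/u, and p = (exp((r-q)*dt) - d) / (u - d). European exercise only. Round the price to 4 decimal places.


dt = T/N = 0.250000
u = exp(sigma*sqrt(dt)) = 1.105171; d = 1/u = 0.904837
p = (exp((r-q)*dt) - d) / (u - d) = 0.554262
Discount per step: exp(-r*dt) = 0.984373
Stock lattice S(k, i) with i counting down-moves:
  k=0: S(0,0) = 28.6800
  k=1: S(1,0) = 31.6963; S(1,1) = 25.9507
  k=2: S(2,0) = 35.0298; S(2,1) = 28.6800; S(2,2) = 23.4812
Terminal payoffs V(N, i) = max(S_T - K, 0):
  V(2,0) = 6.499831; V(2,1) = 0.150000; V(2,2) = 0.000000
Backward induction: V(k, i) = exp(-r*dt) * [p * V(k+1, i) + (1-p) * V(k+1, i+1)].
  V(1,0) = exp(-r*dt) * [p*6.499831 + (1-p)*0.150000] = 3.612129
  V(1,1) = exp(-r*dt) * [p*0.150000 + (1-p)*0.000000] = 0.081840
  V(0,0) = exp(-r*dt) * [p*3.612129 + (1-p)*0.081840] = 2.006690

Answer: Price = V(0,0) = 2.0067


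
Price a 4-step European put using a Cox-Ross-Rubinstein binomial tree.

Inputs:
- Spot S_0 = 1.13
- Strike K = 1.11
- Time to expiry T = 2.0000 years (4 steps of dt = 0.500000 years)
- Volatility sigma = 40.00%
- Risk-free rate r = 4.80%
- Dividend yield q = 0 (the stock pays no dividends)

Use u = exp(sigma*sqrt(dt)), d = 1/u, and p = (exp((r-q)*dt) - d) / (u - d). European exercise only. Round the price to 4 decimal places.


Answer: Price = V(0,0) = 0.1707

Derivation:
dt = T/N = 0.500000
u = exp(sigma*sqrt(dt)) = 1.326896; d = 1/u = 0.753638
p = (exp((r-q)*dt) - d) / (u - d) = 0.472129
Discount per step: exp(-r*dt) = 0.976286
Stock lattice S(k, i) with i counting down-moves:
  k=0: S(0,0) = 1.1300
  k=1: S(1,0) = 1.4994; S(1,1) = 0.8516
  k=2: S(2,0) = 1.9895; S(2,1) = 1.1300; S(2,2) = 0.6418
  k=3: S(3,0) = 2.6399; S(3,1) = 1.4994; S(3,2) = 0.8516; S(3,3) = 0.4837
  k=4: S(4,0) = 3.5029; S(4,1) = 1.9895; S(4,2) = 1.1300; S(4,3) = 0.6418; S(4,4) = 0.3645
Terminal payoffs V(N, i) = max(K - S_T, 0):
  V(4,0) = 0.000000; V(4,1) = 0.000000; V(4,2) = 0.000000; V(4,3) = 0.468193; V(4,4) = 0.745472
Backward induction: V(k, i) = exp(-r*dt) * [p * V(k+1, i) + (1-p) * V(k+1, i+1)].
  V(3,0) = exp(-r*dt) * [p*0.000000 + (1-p)*0.000000] = 0.000000
  V(3,1) = exp(-r*dt) * [p*0.000000 + (1-p)*0.000000] = 0.000000
  V(3,2) = exp(-r*dt) * [p*0.000000 + (1-p)*0.468193] = 0.241285
  V(3,3) = exp(-r*dt) * [p*0.468193 + (1-p)*0.745472] = 0.599987
  V(2,0) = exp(-r*dt) * [p*0.000000 + (1-p)*0.000000] = 0.000000
  V(2,1) = exp(-r*dt) * [p*0.000000 + (1-p)*0.241285] = 0.124347
  V(2,2) = exp(-r*dt) * [p*0.241285 + (1-p)*0.599987] = 0.420421
  V(1,0) = exp(-r*dt) * [p*0.000000 + (1-p)*0.124347] = 0.064082
  V(1,1) = exp(-r*dt) * [p*0.124347 + (1-p)*0.420421] = 0.273980
  V(0,0) = exp(-r*dt) * [p*0.064082 + (1-p)*0.273980] = 0.170734


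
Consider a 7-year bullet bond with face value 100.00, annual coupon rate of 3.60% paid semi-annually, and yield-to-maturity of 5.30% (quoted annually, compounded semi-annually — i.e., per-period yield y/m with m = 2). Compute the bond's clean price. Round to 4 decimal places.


Answer: Price = 90.1652

Derivation:
Coupon per period c = face * coupon_rate / m = 1.800000
Periods per year m = 2; per-period yield y/m = 0.026500
Number of cashflows N = 14
Cashflows (t years, CF_t, discount factor 1/(1+y/m)^(m*t), PV):
  t = 0.5000: CF_t = 1.800000, DF = 0.974184, PV = 1.753531
  t = 1.0000: CF_t = 1.800000, DF = 0.949035, PV = 1.708262
  t = 1.5000: CF_t = 1.800000, DF = 0.924535, PV = 1.664162
  t = 2.0000: CF_t = 1.800000, DF = 0.900667, PV = 1.621200
  t = 2.5000: CF_t = 1.800000, DF = 0.877415, PV = 1.579348
  t = 3.0000: CF_t = 1.800000, DF = 0.854764, PV = 1.538575
  t = 3.5000: CF_t = 1.800000, DF = 0.832698, PV = 1.498856
  t = 4.0000: CF_t = 1.800000, DF = 0.811201, PV = 1.460161
  t = 4.5000: CF_t = 1.800000, DF = 0.790259, PV = 1.422466
  t = 5.0000: CF_t = 1.800000, DF = 0.769858, PV = 1.385744
  t = 5.5000: CF_t = 1.800000, DF = 0.749983, PV = 1.349970
  t = 6.0000: CF_t = 1.800000, DF = 0.730622, PV = 1.315119
  t = 6.5000: CF_t = 1.800000, DF = 0.711760, PV = 1.281168
  t = 7.0000: CF_t = 101.800000, DF = 0.693385, PV = 70.586626
Price P = sum_t PV_t = 90.165190


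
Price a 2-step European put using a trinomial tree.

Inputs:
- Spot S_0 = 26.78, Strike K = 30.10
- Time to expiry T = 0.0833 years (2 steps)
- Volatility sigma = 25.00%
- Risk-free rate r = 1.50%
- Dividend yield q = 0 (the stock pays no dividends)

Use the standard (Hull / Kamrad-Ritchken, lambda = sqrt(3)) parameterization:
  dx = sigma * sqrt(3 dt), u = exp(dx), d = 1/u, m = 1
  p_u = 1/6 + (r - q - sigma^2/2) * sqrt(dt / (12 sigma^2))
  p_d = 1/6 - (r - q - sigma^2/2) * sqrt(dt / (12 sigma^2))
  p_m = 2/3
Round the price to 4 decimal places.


Answer: Price = V(0,0) = 3.3316

Derivation:
dt = T/N = 0.041650; dx = sigma*sqrt(3*dt) = 0.088371
u = exp(dx) = 1.092393; d = 1/u = 0.915421
p_u = 0.162837, p_m = 0.666667, p_d = 0.170496
Discount per step: exp(-r*dt) = 0.999375
Stock lattice S(k, j) with j the centered position index:
  k=0: S(0,+0) = 26.7800
  k=1: S(1,-1) = 24.5150; S(1,+0) = 26.7800; S(1,+1) = 29.2543
  k=2: S(2,-2) = 22.4415; S(2,-1) = 24.5150; S(2,+0) = 26.7800; S(2,+1) = 29.2543; S(2,+2) = 31.9572
Terminal payoffs V(N, j) = max(K - S_T, 0):
  V(2,-2) = 7.658453; V(2,-1) = 5.585012; V(2,+0) = 3.320000; V(2,+1) = 0.845716; V(2,+2) = 0.000000
Backward induction: V(k, j) = exp(-r*dt) * [p_u * V(k+1, j+1) + p_m * V(k+1, j) + p_d * V(k+1, j-1)]
  V(1,-1) = exp(-r*dt) * [p_u*3.320000 + p_m*5.585012 + p_d*7.658453] = 5.566219
  V(1,+0) = exp(-r*dt) * [p_u*0.845716 + p_m*3.320000 + p_d*5.585012] = 3.301207
  V(1,+1) = exp(-r*dt) * [p_u*0.000000 + p_m*0.845716 + p_d*3.320000] = 1.129152
  V(0,+0) = exp(-r*dt) * [p_u*1.129152 + p_m*3.301207 + p_d*5.566219] = 3.331609


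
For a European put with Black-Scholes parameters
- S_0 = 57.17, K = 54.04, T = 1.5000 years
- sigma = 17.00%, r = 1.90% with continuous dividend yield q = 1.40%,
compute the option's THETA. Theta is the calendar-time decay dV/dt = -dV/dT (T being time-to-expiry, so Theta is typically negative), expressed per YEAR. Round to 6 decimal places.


Answer: Theta = -1.272800

Derivation:
d1 = 0.4105525984; d2 = 0.2023459703
phi(d1) = 0.3666985158; exp(-qT) = 0.9792189646; exp(-rT) = 0.9719022941
Theta = -S*exp(-qT)*phi(d1)*sigma/(2*sqrt(T)) + r*K*exp(-rT)*N(-d2) - q*S*exp(-qT)*N(-d1)
N(-d1) = 0.3407003138; N(-d2) = 0.4198231321; sqrt(T) = 1.2247448714
Term 1 = -57.1700 * 0.9792189646 * 0.3666985158 * 0.1700 / (2 * 1.2247448714) = -1.4247230691
Term 2 = 0.0190 * 54.0400 * 0.9719022941 * 0.4198231321 = 0.4189458695
Term 3 = -0.0140 * 57.1700 * 0.9792189646 * 0.3407003138 = -0.2670229425
Theta = -1.4247230691 + (0.4189458695) + (-0.2670229425) = -1.272800


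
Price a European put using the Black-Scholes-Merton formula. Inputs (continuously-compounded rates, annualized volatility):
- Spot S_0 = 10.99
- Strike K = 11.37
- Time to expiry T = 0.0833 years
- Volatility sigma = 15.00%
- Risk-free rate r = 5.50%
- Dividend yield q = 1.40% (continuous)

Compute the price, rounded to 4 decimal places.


d1 = (ln(S/K) + (r - q + 0.5*sigma^2) * T) / (sigma * sqrt(T)) = -0.68464606
d2 = d1 - sigma * sqrt(T) = -0.72793867
exp(-rT) = 0.99542898; exp(-qT) = 0.99883448
P = K * exp(-rT) * N(-d2) - S_0 * exp(-qT) * N(-d1)
N(-d1) = 0.75321635; N(-d2) = 0.76667444
P = 11.3700 * 0.99542898 * 0.76667444 - 10.9900 * 0.99883448 * 0.75321635 = 0.4090

Answer: Price = 0.4090


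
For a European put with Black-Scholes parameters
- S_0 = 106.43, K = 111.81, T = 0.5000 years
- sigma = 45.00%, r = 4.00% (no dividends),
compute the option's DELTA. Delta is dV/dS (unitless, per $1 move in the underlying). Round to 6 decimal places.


d1 = 0.0669755512; d2 = -0.2512225003
phi(d1) = 0.3980485105; exp(-qT) = 1.0000000000; exp(-rT) = 0.9801986733
N(-d1) = 0.4733005834
Delta = -exp(-qT) * N(-d1) = -1.0000000000 * 0.4733005834 = -0.473301

Answer: Delta = -0.473301


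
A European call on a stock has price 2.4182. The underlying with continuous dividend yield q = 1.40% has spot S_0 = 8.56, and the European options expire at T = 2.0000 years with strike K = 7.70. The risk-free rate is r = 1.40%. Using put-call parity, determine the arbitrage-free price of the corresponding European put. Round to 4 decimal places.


Put-call parity: C - P = S_0 * exp(-qT) - K * exp(-rT).
S_0 * exp(-qT) = 8.5600 * 0.97238837 = 8.32364442
K * exp(-rT) = 7.7000 * 0.97238837 = 7.48739042
P = C - S*exp(-qT) + K*exp(-rT)
P = 2.4182 - 8.32364442 + 7.48739042 = 1.5819

Answer: Put price = 1.5819


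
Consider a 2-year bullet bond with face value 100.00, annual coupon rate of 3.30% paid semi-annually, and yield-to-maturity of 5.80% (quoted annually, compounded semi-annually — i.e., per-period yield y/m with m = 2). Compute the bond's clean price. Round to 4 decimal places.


Coupon per period c = face * coupon_rate / m = 1.650000
Periods per year m = 2; per-period yield y/m = 0.029000
Number of cashflows N = 4
Cashflows (t years, CF_t, discount factor 1/(1+y/m)^(m*t), PV):
  t = 0.5000: CF_t = 1.650000, DF = 0.971817, PV = 1.603499
  t = 1.0000: CF_t = 1.650000, DF = 0.944429, PV = 1.558308
  t = 1.5000: CF_t = 1.650000, DF = 0.917812, PV = 1.514390
  t = 2.0000: CF_t = 101.650000, DF = 0.891946, PV = 90.666298
Price P = sum_t PV_t = 95.342495

Answer: Price = 95.3425


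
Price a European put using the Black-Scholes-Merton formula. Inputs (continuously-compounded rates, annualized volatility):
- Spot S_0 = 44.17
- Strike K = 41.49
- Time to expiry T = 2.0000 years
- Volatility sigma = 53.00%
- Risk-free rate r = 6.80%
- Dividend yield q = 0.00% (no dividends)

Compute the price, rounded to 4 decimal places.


d1 = (ln(S/K) + (r - q + 0.5*sigma^2) * T) / (sigma * sqrt(T)) = 0.63972270
d2 = d1 - sigma * sqrt(T) = -0.10981049
exp(-rT) = 0.87284263; exp(-qT) = 1.00000000
P = K * exp(-rT) * N(-d2) - S_0 * exp(-qT) * N(-d1)
N(-d1) = 0.26117645; N(-d2) = 0.54372017
P = 41.4900 * 0.87284263 * 0.54372017 - 44.1700 * 1.00000000 * 0.26117645 = 8.1542

Answer: Price = 8.1542


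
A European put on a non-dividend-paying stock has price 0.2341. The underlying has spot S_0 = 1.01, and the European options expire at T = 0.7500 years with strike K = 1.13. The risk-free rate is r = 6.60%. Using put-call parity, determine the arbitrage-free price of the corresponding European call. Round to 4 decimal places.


Answer: Call price = 0.1687

Derivation:
Put-call parity: C - P = S_0 * exp(-qT) - K * exp(-rT).
S_0 * exp(-qT) = 1.0100 * 1.00000000 = 1.01000000
K * exp(-rT) = 1.1300 * 0.95170516 = 1.07542683
C = P + S*exp(-qT) - K*exp(-rT)
C = 0.2341 + 1.01000000 - 1.07542683 = 0.1687


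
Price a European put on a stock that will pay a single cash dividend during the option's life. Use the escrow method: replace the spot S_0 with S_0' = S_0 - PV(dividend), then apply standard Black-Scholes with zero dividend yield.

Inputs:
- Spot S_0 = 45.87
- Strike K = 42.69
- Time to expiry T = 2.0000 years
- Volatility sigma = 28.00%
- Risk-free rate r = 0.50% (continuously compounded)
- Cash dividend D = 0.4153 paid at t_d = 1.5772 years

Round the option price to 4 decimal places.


PV(D) = D * exp(-r * t_d) = 0.4153 * 0.99214501 = 0.41203782
S_0' = S_0 - PV(D) = 45.8700 - 0.41203782 = 45.45796218
d1 = (ln(S_0'/K) + (r + sigma^2/2)*T) / (sigma*sqrt(T)) = 0.38189648
d2 = d1 - sigma*sqrt(T) = -0.01408332
exp(-rT) = 0.99004983
N(-d1) = 0.35126908; N(-d2) = 0.50561825
P = K * exp(-rT) * N(-d2) - S_0' * N(-d1) = 42.6900 * 0.99004983 * 0.50561825 - 45.45796218 * 0.35126908 = 5.4021

Answer: Price = 5.4021


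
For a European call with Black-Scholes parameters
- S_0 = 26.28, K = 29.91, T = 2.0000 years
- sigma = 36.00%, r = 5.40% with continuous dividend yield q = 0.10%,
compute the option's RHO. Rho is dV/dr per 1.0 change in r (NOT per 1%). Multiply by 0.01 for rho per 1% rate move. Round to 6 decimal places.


Answer: Rho = 20.506620

Derivation:
d1 = 0.2086265937; d2 = -0.3004902888
phi(d1) = 0.3903540774; exp(-qT) = 0.9980019987; exp(-rT) = 0.8976275964
N(d2) = 0.3819016014
Rho = K*T*exp(-rT)*N(d2) = 29.9100 * 2.0000 * 0.8976275964 * 0.3819016014 = 20.506620


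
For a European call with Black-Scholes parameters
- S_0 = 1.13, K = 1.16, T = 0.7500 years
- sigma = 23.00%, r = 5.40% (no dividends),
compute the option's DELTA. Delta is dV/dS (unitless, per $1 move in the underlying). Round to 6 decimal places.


d1 = 0.1713732618; d2 = -0.0278125810
phi(d1) = 0.3931268559; exp(-qT) = 1.0000000000; exp(-rT) = 0.9603091645
N(d1) = 0.5680348611
Delta = exp(-qT) * N(d1) = 1.0000000000 * 0.5680348611 = 0.568035

Answer: Delta = 0.568035


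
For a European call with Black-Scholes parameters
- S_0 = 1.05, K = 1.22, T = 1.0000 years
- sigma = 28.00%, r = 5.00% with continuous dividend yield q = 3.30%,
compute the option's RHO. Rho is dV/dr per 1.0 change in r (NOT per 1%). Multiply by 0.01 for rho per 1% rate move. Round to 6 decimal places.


Answer: Rho = 0.312413

Derivation:
d1 = -0.3352167663; d2 = -0.6152167663
phi(d1) = 0.3771457078; exp(-qT) = 0.9675385596; exp(-rT) = 0.9512294245
N(d2) = 0.2692057883
Rho = K*T*exp(-rT)*N(d2) = 1.2200 * 1.0000 * 0.9512294245 * 0.2692057883 = 0.312413


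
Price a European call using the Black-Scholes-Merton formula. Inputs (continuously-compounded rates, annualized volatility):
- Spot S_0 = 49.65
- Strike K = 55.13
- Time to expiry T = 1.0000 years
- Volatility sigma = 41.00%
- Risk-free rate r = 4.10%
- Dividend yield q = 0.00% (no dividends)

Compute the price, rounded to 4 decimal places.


Answer: Price = 6.7959

Derivation:
d1 = (ln(S/K) + (r - q + 0.5*sigma^2) * T) / (sigma * sqrt(T)) = 0.04964478
d2 = d1 - sigma * sqrt(T) = -0.36035522
exp(-rT) = 0.95982913; exp(-qT) = 1.00000000
C = S_0 * exp(-qT) * N(d1) - K * exp(-rT) * N(d2)
N(d1) = 0.51979727; N(d2) = 0.35929075
C = 49.6500 * 1.00000000 * 0.51979727 - 55.1300 * 0.95982913 * 0.35929075 = 6.7959


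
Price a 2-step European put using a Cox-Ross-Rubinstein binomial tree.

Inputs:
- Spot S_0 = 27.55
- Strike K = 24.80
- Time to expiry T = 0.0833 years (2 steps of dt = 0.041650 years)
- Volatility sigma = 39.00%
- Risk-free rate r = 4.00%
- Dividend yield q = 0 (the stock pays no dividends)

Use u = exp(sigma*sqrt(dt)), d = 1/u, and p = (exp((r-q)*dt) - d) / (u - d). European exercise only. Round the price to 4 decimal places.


dt = T/N = 0.041650
u = exp(sigma*sqrt(dt)) = 1.082846; d = 1/u = 0.923493
p = (exp((r-q)*dt) - d) / (u - d) = 0.490576
Discount per step: exp(-r*dt) = 0.998335
Stock lattice S(k, i) with i counting down-moves:
  k=0: S(0,0) = 27.5500
  k=1: S(1,0) = 29.8324; S(1,1) = 25.4422
  k=2: S(2,0) = 32.3039; S(2,1) = 27.5500; S(2,2) = 23.4957
Terminal payoffs V(N, i) = max(K - S_T, 0):
  V(2,0) = 0.000000; V(2,1) = 0.000000; V(2,2) = 1.304297
Backward induction: V(k, i) = exp(-r*dt) * [p * V(k+1, i) + (1-p) * V(k+1, i+1)].
  V(1,0) = exp(-r*dt) * [p*0.000000 + (1-p)*0.000000] = 0.000000
  V(1,1) = exp(-r*dt) * [p*0.000000 + (1-p)*1.304297] = 0.663334
  V(0,0) = exp(-r*dt) * [p*0.000000 + (1-p)*0.663334] = 0.337356

Answer: Price = V(0,0) = 0.3374


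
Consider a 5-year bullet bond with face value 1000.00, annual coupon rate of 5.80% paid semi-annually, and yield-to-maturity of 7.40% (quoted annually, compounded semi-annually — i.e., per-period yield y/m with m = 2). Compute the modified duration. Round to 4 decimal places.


Coupon per period c = face * coupon_rate / m = 29.000000
Periods per year m = 2; per-period yield y/m = 0.037000
Number of cashflows N = 10
Cashflows (t years, CF_t, discount factor 1/(1+y/m)^(m*t), PV):
  t = 0.5000: CF_t = 29.000000, DF = 0.964320, PV = 27.965284
  t = 1.0000: CF_t = 29.000000, DF = 0.929913, PV = 26.967487
  t = 1.5000: CF_t = 29.000000, DF = 0.896734, PV = 26.005292
  t = 2.0000: CF_t = 29.000000, DF = 0.864739, PV = 25.077427
  t = 2.5000: CF_t = 29.000000, DF = 0.833885, PV = 24.182668
  t = 3.0000: CF_t = 29.000000, DF = 0.804132, PV = 23.319834
  t = 3.5000: CF_t = 29.000000, DF = 0.775441, PV = 22.487786
  t = 4.0000: CF_t = 29.000000, DF = 0.747773, PV = 21.685425
  t = 4.5000: CF_t = 29.000000, DF = 0.721093, PV = 20.911693
  t = 5.0000: CF_t = 1029.000000, DF = 0.695364, PV = 715.529940
Price P = sum_t PV_t = 934.132838
First compute Macaulay numerator sum_t t * PV_t:
  t * PV_t at t = 0.5000: 13.982642
  t * PV_t at t = 1.0000: 26.967487
  t * PV_t at t = 1.5000: 39.007937
  t * PV_t at t = 2.0000: 50.154854
  t * PV_t at t = 2.5000: 60.456670
  t * PV_t at t = 3.0000: 69.959503
  t * PV_t at t = 3.5000: 78.707252
  t * PV_t at t = 4.0000: 86.741702
  t * PV_t at t = 4.5000: 94.102618
  t * PV_t at t = 5.0000: 3577.649701
Macaulay duration D = 4097.730366 / 934.132838 = 4.386668
Modified duration = D / (1 + y/m) = 4.386668 / (1 + 0.037000) = 4.230152

Answer: Modified duration = 4.2302


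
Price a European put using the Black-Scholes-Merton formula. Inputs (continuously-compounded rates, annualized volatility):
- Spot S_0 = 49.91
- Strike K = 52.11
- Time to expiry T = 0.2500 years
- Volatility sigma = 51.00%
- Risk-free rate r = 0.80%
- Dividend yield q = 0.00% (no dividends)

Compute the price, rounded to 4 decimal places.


Answer: Price = 6.2846

Derivation:
d1 = (ln(S/K) + (r - q + 0.5*sigma^2) * T) / (sigma * sqrt(T)) = -0.03381563
d2 = d1 - sigma * sqrt(T) = -0.28881563
exp(-rT) = 0.99800200; exp(-qT) = 1.00000000
P = K * exp(-rT) * N(-d2) - S_0 * exp(-qT) * N(-d1)
N(-d1) = 0.51348791; N(-d2) = 0.61363876
P = 52.1100 * 0.99800200 * 0.61363876 - 49.9100 * 1.00000000 * 0.51348791 = 6.2846


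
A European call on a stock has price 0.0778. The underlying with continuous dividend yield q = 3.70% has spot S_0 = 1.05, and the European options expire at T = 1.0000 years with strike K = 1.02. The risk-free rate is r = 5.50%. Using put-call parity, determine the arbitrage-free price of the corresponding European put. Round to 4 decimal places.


Answer: Put price = 0.0314

Derivation:
Put-call parity: C - P = S_0 * exp(-qT) - K * exp(-rT).
S_0 * exp(-qT) = 1.0500 * 0.96367614 = 1.01185994
K * exp(-rT) = 1.0200 * 0.94648515 = 0.96541485
P = C - S*exp(-qT) + K*exp(-rT)
P = 0.0778 - 1.01185994 + 0.96541485 = 0.0314


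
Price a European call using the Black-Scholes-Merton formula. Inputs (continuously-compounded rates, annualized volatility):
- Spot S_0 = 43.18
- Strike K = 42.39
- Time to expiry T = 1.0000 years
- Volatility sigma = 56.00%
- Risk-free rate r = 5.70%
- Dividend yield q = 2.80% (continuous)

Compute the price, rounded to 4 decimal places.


Answer: Price = 10.0494

Derivation:
d1 = (ln(S/K) + (r - q + 0.5*sigma^2) * T) / (sigma * sqrt(T)) = 0.36475882
d2 = d1 - sigma * sqrt(T) = -0.19524118
exp(-rT) = 0.94459407; exp(-qT) = 0.97238837
C = S_0 * exp(-qT) * N(d1) - K * exp(-rT) * N(d2)
N(d1) = 0.64235428; N(d2) = 0.42260207
C = 43.1800 * 0.97238837 * 0.64235428 - 42.3900 * 0.94459407 * 0.42260207 = 10.0494


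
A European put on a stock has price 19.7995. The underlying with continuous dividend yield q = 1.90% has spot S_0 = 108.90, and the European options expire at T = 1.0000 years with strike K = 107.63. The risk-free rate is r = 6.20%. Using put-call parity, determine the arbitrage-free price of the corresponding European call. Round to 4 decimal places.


Answer: Call price = 25.4903

Derivation:
Put-call parity: C - P = S_0 * exp(-qT) - K * exp(-rT).
S_0 * exp(-qT) = 108.9000 * 0.98117936 = 106.85043255
K * exp(-rT) = 107.6300 * 0.93988289 = 101.15959511
C = P + S*exp(-qT) - K*exp(-rT)
C = 19.7995 + 106.85043255 - 101.15959511 = 25.4903


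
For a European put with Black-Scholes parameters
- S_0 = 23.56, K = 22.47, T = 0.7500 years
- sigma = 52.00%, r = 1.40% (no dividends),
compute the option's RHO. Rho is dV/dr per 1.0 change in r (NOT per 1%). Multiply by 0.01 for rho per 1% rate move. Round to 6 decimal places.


d1 = 0.3536698362; d2 = -0.0966633738
phi(d1) = 0.3747561581; exp(-qT) = 1.0000000000; exp(-rT) = 0.9895549326
N(-d2) = 0.5385031365
Rho = -K*T*exp(-rT)*N(-d2) = -22.4700 * 0.7500 * 0.9895549326 * 0.5385031365 = -8.980334

Answer: Rho = -8.980334


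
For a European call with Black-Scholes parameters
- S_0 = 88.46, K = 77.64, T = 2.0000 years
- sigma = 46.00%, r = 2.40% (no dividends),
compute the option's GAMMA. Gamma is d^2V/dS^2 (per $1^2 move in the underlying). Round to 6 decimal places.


Answer: Gamma = 0.005792

Derivation:
d1 = 0.5996076648; d2 = -0.0509305739
phi(d1) = 0.3333030279; exp(-qT) = 1.0000000000; exp(-rT) = 0.9531337871
Gamma = exp(-qT) * phi(d1) / (S * sigma * sqrt(T)) = 1.0000000000 * 0.3333030279 / (88.4600 * 0.4600 * 1.4142135624) = 0.005792


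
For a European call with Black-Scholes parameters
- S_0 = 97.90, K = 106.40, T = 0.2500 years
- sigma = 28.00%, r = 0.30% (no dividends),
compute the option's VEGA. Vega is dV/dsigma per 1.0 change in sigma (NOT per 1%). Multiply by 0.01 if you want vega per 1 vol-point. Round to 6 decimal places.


d1 = -0.5193501955; d2 = -0.6593501955
phi(d1) = 0.3486102141; exp(-qT) = 1.0000000000; exp(-rT) = 0.9992502812
Vega = S * exp(-qT) * phi(d1) * sqrt(T) = 97.9000 * 1.0000000000 * 0.3486102141 * 0.5000000000 = 17.064470

Answer: Vega = 17.064470


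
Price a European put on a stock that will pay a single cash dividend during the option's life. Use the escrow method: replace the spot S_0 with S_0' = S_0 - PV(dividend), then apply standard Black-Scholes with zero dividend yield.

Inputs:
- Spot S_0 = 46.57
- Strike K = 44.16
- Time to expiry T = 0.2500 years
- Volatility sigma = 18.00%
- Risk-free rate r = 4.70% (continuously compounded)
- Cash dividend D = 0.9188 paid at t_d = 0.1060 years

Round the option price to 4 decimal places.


PV(D) = D * exp(-r * t_d) = 0.9188 * 0.99503039 = 0.91423392
S_0' = S_0 - PV(D) = 46.5700 - 0.91423392 = 45.65576608
d1 = (ln(S_0'/K) + (r + sigma^2/2)*T) / (sigma*sqrt(T)) = 0.54567231
d2 = d1 - sigma*sqrt(T) = 0.45567231
exp(-rT) = 0.98831876
N(-d1) = 0.29264561; N(-d2) = 0.32431282
P = K * exp(-rT) * N(-d2) - S_0' * N(-d1) = 44.1600 * 0.98831876 * 0.32431282 - 45.65576608 * 0.29264561 = 0.7934

Answer: Price = 0.7934


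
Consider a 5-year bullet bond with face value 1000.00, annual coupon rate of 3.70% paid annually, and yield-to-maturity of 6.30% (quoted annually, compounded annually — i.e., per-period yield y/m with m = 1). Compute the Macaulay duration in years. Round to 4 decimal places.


Answer: Macaulay duration = 4.6320 years

Derivation:
Coupon per period c = face * coupon_rate / m = 37.000000
Periods per year m = 1; per-period yield y/m = 0.063000
Number of cashflows N = 5
Cashflows (t years, CF_t, discount factor 1/(1+y/m)^(m*t), PV):
  t = 1.0000: CF_t = 37.000000, DF = 0.940734, PV = 34.807150
  t = 2.0000: CF_t = 37.000000, DF = 0.884980, PV = 32.744261
  t = 3.0000: CF_t = 37.000000, DF = 0.832531, PV = 30.803632
  t = 4.0000: CF_t = 37.000000, DF = 0.783190, PV = 28.978017
  t = 5.0000: CF_t = 1037.000000, DF = 0.736773, PV = 764.033557
Price P = sum_t PV_t = 891.366618
Macaulay numerator sum_t t * PV_t:
  t * PV_t at t = 1.0000: 34.807150
  t * PV_t at t = 2.0000: 65.488522
  t * PV_t at t = 3.0000: 92.410897
  t * PV_t at t = 4.0000: 115.912069
  t * PV_t at t = 5.0000: 3820.167787
Macaulay duration D = (sum_t t * PV_t) / P = 4128.786424 / 891.366618 = 4.631973


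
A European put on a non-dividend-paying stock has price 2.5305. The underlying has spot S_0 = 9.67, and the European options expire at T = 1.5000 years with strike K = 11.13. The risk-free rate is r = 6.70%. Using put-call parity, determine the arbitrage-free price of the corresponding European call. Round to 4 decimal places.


Put-call parity: C - P = S_0 * exp(-qT) - K * exp(-rT).
S_0 * exp(-qT) = 9.6700 * 1.00000000 = 9.67000000
K * exp(-rT) = 11.1300 * 0.90438511 = 10.06580630
C = P + S*exp(-qT) - K*exp(-rT)
C = 2.5305 + 9.67000000 - 10.06580630 = 2.1347

Answer: Call price = 2.1347


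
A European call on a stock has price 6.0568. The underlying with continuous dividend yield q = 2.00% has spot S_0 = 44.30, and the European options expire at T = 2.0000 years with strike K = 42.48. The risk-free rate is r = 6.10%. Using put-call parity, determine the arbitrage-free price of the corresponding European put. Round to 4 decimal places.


Put-call parity: C - P = S_0 * exp(-qT) - K * exp(-rT).
S_0 * exp(-qT) = 44.3000 * 0.96078944 = 42.56297215
K * exp(-rT) = 42.4800 * 0.88514837 = 37.60110269
P = C - S*exp(-qT) + K*exp(-rT)
P = 6.0568 - 42.56297215 + 37.60110269 = 1.0949

Answer: Put price = 1.0949


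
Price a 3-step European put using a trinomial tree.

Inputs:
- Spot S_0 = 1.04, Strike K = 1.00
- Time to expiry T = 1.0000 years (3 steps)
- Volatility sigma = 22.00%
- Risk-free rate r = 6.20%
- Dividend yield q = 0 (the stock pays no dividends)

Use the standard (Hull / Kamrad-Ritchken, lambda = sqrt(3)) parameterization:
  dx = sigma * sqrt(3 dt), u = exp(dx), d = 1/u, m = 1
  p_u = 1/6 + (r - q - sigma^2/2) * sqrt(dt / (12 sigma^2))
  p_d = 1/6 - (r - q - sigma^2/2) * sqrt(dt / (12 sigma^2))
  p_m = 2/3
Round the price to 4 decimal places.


dt = T/N = 0.333333; dx = sigma*sqrt(3*dt) = 0.220000
u = exp(dx) = 1.246077; d = 1/u = 0.802519
p_u = 0.195303, p_m = 0.666667, p_d = 0.138030
Discount per step: exp(-r*dt) = 0.979545
Stock lattice S(k, j) with j the centered position index:
  k=0: S(0,+0) = 1.0400
  k=1: S(1,-1) = 0.8346; S(1,+0) = 1.0400; S(1,+1) = 1.2959
  k=2: S(2,-2) = 0.6698; S(2,-1) = 0.8346; S(2,+0) = 1.0400; S(2,+1) = 1.2959; S(2,+2) = 1.6148
  k=3: S(3,-3) = 0.5375; S(3,-2) = 0.6698; S(3,-1) = 0.8346; S(3,+0) = 1.0400; S(3,+1) = 1.2959; S(3,+2) = 1.6148; S(3,+3) = 2.0122
Terminal payoffs V(N, j) = max(K - S_T, 0):
  V(3,-3) = 0.462475; V(3,-2) = 0.330202; V(3,-1) = 0.165380; V(3,+0) = 0.000000; V(3,+1) = 0.000000; V(3,+2) = 0.000000; V(3,+3) = 0.000000
Backward induction: V(k, j) = exp(-r*dt) * [p_u * V(k+1, j+1) + p_m * V(k+1, j) + p_d * V(k+1, j-1)]
  V(2,-2) = exp(-r*dt) * [p_u*0.165380 + p_m*0.330202 + p_d*0.462475] = 0.309800
  V(2,-1) = exp(-r*dt) * [p_u*0.000000 + p_m*0.165380 + p_d*0.330202] = 0.152644
  V(2,+0) = exp(-r*dt) * [p_u*0.000000 + p_m*0.000000 + p_d*0.165380] = 0.022361
  V(2,+1) = exp(-r*dt) * [p_u*0.000000 + p_m*0.000000 + p_d*0.000000] = 0.000000
  V(2,+2) = exp(-r*dt) * [p_u*0.000000 + p_m*0.000000 + p_d*0.000000] = 0.000000
  V(1,-1) = exp(-r*dt) * [p_u*0.022361 + p_m*0.152644 + p_d*0.309800] = 0.145846
  V(1,+0) = exp(-r*dt) * [p_u*0.000000 + p_m*0.022361 + p_d*0.152644] = 0.035241
  V(1,+1) = exp(-r*dt) * [p_u*0.000000 + p_m*0.000000 + p_d*0.022361] = 0.003023
  V(0,+0) = exp(-r*dt) * [p_u*0.003023 + p_m*0.035241 + p_d*0.145846] = 0.043311

Answer: Price = V(0,0) = 0.0433


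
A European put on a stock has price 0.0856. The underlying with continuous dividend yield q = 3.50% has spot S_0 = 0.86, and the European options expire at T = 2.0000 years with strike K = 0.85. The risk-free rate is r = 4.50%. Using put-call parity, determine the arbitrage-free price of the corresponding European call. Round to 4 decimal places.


Put-call parity: C - P = S_0 * exp(-qT) - K * exp(-rT).
S_0 * exp(-qT) = 0.8600 * 0.93239382 = 0.80185869
K * exp(-rT) = 0.8500 * 0.91393119 = 0.77684151
C = P + S*exp(-qT) - K*exp(-rT)
C = 0.0856 + 0.80185869 - 0.77684151 = 0.1106

Answer: Call price = 0.1106


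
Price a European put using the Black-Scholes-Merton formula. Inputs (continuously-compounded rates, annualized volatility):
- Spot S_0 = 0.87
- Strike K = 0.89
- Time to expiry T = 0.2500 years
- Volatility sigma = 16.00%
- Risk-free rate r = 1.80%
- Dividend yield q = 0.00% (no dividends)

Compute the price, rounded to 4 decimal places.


d1 = (ln(S/K) + (r - q + 0.5*sigma^2) * T) / (sigma * sqrt(T)) = -0.18785314
d2 = d1 - sigma * sqrt(T) = -0.26785314
exp(-rT) = 0.99551011; exp(-qT) = 1.00000000
P = K * exp(-rT) * N(-d2) - S_0 * exp(-qT) * N(-d1)
N(-d1) = 0.57450411; N(-d2) = 0.60559382
P = 0.8900 * 0.99551011 * 0.60559382 - 0.8700 * 1.00000000 * 0.57450411 = 0.0367

Answer: Price = 0.0367


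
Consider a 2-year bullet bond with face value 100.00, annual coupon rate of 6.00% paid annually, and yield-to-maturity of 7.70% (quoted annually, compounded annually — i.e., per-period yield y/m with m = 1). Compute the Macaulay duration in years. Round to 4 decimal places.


Coupon per period c = face * coupon_rate / m = 6.000000
Periods per year m = 1; per-period yield y/m = 0.077000
Number of cashflows N = 2
Cashflows (t years, CF_t, discount factor 1/(1+y/m)^(m*t), PV):
  t = 1.0000: CF_t = 6.000000, DF = 0.928505, PV = 5.571031
  t = 2.0000: CF_t = 106.000000, DF = 0.862122, PV = 91.384904
Price P = sum_t PV_t = 96.955934
Macaulay numerator sum_t t * PV_t:
  t * PV_t at t = 1.0000: 5.571031
  t * PV_t at t = 2.0000: 182.769807
Macaulay duration D = (sum_t t * PV_t) / P = 188.340838 / 96.955934 = 1.942541

Answer: Macaulay duration = 1.9425 years
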